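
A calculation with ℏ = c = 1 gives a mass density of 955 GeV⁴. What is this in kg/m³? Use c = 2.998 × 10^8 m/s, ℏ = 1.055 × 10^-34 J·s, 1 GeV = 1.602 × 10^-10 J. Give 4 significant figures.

2.212 × 10^23 kg/m³

Mass density is [E]/(c²[L]³) = [E]⁴/(ℏ³c⁵).
1 GeV⁴ → 1/(ℏ³c⁵) × (1 GeV in J)⁴ = 2.316 × 10^20 kg/m³.
Result: 955 × 2.316 × 10^20 = 2.212 × 10^23 kg/m³.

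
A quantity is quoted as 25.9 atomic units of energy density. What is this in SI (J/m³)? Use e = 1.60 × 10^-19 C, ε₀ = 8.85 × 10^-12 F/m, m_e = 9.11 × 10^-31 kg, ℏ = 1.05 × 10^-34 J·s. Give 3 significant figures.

One atomic unit of energy density: u_au = E_h/a₀³ = m_e⁴e¹⁰/((4πε₀)⁵ℏ⁸) = 3.01 × 10^13 J/m³.
25.9 × 3.01 × 10^13 J/m³ = 7.80 × 10^14 J/m³

7.80 × 10^14 J/m³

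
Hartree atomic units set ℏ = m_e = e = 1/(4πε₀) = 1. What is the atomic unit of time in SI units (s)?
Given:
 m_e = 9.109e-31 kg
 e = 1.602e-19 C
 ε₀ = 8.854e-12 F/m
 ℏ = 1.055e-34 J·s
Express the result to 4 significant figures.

2.423e-17 s

The unique combination of the constants set to 1 with dimensions of time is τ_au = (4πε₀)²ℏ³/(m_e e⁴).
E_h = 4.354e-18 J
ℏ/E_h = 2.423e-17 s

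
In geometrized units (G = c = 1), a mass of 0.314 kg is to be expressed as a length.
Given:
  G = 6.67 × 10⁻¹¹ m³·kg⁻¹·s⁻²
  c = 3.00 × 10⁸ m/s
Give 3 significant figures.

2.33 × 10⁻²⁸ m

In G = c = 1 units mass has dimensions of length; the conversion factor is G/c².
0.314 kg × (G/c²) = 2.33 × 10⁻²⁸ m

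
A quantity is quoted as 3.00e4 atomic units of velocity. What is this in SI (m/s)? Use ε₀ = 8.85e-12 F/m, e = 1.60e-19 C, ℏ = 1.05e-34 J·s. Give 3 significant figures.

One atomic unit of velocity: v_au = e²/(4πε₀ℏ) = 2.19e6 m/s.
3.00e4 × 2.19e6 m/s = 6.58e10 m/s

6.58e10 m/s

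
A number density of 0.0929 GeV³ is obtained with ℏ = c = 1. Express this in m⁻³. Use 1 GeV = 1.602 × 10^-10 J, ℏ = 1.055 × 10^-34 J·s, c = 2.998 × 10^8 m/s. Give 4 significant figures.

1.207 × 10^46 m⁻³

Number density is [L]⁻³ = [E]³/(ℏc)³.
1 GeV³ → 1/(ℏc)³ × (1 GeV in J)³ = 1.299 × 10^47 m⁻³.
Result: 0.0929 × 1.299 × 10^47 = 1.207 × 10^46 m⁻³.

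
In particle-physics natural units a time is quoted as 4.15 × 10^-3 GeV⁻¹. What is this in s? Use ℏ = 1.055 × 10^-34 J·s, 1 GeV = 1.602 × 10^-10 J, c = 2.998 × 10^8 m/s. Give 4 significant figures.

2.733 × 10^-27 s

A time is [E]⁻¹ in ℏ=c=1; restore one factor of ℏ.
1 GeV⁻¹ → ℏ × (1 GeV in J)⁻¹ = 6.586 × 10^-25 s.
Result: 4.15 × 10^-3 × 6.586 × 10^-25 = 2.733 × 10^-27 s.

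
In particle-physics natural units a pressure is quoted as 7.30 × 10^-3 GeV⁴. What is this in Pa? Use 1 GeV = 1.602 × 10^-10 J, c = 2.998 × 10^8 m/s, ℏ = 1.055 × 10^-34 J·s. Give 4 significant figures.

1.520 × 10^35 Pa

Pressure is [E]/[L]³ = [E]⁴/(ℏc)³.
1 GeV⁴ → 1/(ℏc)³ × (1 GeV in J)⁴ = 2.082 × 10^37 Pa.
Result: 7.30 × 10^-3 × 2.082 × 10^37 = 1.520 × 10^35 Pa.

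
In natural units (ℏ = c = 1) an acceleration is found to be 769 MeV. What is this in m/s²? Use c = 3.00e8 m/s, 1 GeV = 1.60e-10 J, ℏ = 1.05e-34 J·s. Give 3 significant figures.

3.52e32 m/s²

Acceleration is [L]/[T]² = c·[E]/ℏ.
1 GeV → c/ℏ × (1 GeV in J) = 4.57e32 m/s².
Convert the energy scale: 769 MeV = 0.769 GeV.
Result: 0.769 × 4.57e32 = 3.52e32 m/s².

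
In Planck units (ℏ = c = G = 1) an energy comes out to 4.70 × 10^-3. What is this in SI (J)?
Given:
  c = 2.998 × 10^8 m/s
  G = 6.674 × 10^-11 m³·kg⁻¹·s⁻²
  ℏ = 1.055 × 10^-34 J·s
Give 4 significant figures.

9.196 × 10^6 J

One Planck energy: E_P = √(ℏc⁵/G) = 1.957 × 10^9 J.
4.70 × 10^-3 × 1.957 × 10^9 J = 9.196 × 10^6 J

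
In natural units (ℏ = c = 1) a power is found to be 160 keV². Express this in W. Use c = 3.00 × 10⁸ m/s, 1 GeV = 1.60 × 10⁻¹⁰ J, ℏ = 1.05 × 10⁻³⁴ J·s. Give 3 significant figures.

3.90 × 10⁴ W

Power is [E]/[T] = [E]²/ℏ.
1 GeV² → 1/ℏ × (1 GeV in J)² = 2.44 × 10¹⁴ W.
Convert the energy scale: 160 keV² = 1.60 × 10⁻¹⁰ GeV².
Result: 1.60 × 10⁻¹⁰ × 2.44 × 10¹⁴ = 3.90 × 10⁴ W.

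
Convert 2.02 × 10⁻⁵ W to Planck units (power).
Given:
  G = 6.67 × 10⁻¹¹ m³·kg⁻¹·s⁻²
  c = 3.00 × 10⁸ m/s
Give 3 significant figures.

5.54 × 10⁻⁵⁸

Planck power: P_P = c⁵/G = 3.64 × 10⁵² W.
2.02 × 10⁻⁵ / 3.64 × 10⁵² = 5.54 × 10⁻⁵⁸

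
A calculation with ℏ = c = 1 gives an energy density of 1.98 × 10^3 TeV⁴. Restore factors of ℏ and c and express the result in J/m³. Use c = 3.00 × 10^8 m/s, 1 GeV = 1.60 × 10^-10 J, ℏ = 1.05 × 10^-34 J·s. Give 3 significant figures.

[E]/[L]³ = [E]⁴/(ℏc)³; restore (ℏc)⁻³.
1 GeV⁴ → 1/(ℏc)³ × (1 GeV in J)⁴ = 2.10 × 10^37 J/m³.
Convert the energy scale: 1.98 × 10^3 TeV⁴ = 1.98 × 10^15 GeV⁴.
Result: 1.98 × 10^15 × 2.10 × 10^37 = 4.15 × 10^52 J/m³.

4.15 × 10^52 J/m³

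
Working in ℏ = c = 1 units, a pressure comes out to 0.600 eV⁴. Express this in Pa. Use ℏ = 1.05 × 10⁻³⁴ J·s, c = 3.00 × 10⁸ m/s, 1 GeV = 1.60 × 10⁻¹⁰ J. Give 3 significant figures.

Pressure is [E]/[L]³ = [E]⁴/(ℏc)³.
1 GeV⁴ → 1/(ℏc)³ × (1 GeV in J)⁴ = 2.10 × 10³⁷ Pa.
Convert the energy scale: 0.600 eV⁴ = 6.00 × 10⁻³⁷ GeV⁴.
Result: 6.00 × 10⁻³⁷ × 2.10 × 10³⁷ = 12.6 Pa.

12.6 Pa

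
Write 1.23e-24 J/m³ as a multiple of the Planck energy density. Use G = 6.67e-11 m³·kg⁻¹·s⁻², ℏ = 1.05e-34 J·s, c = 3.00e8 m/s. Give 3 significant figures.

Planck energy density: u_P = c⁷/(ℏG²) = 4.68e113 J/m³.
1.23e-24 / 4.68e113 = 2.63e-138

2.63e-138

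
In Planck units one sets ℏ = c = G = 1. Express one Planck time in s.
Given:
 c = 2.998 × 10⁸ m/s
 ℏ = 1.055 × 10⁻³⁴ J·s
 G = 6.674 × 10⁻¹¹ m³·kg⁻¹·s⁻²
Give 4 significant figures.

5.392 × 10⁻⁴⁴ s

t_P = √(ℏG/c⁵)
  = √(2.907 × 10⁻⁸⁷)
  = 5.392 × 10⁻⁴⁴ s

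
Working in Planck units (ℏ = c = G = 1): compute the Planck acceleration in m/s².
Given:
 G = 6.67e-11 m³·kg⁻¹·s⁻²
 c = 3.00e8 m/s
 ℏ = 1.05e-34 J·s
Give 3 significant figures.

5.59e51 m/s²

The unique combination of the constants set to 1 with dimensions of acceleration is a_P = √(c⁷/(ℏG)).
  = √(3.12e103)
  = 5.59e51 m/s²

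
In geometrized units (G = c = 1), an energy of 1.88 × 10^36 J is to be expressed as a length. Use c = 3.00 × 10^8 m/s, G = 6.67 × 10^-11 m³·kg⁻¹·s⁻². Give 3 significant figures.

1.55 × 10^-8 m

Energy → length via G/c⁴.
1.88 × 10^36 J × (G/c⁴) = 1.55 × 10^-8 m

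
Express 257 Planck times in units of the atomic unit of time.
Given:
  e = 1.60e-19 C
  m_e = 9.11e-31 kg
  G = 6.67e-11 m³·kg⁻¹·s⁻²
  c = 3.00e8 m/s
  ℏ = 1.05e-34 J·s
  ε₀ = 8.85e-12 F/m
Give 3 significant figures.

Planck time: t_P = √(ℏG/c⁵) = 5.37e-44 s
atomic unit of time: τ_au = (4πε₀)²ℏ³/(m_e e⁴) = 2.40e-17 s
257 × 5.37e-44 / 2.40e-17 = 5.75e-25

5.75e-25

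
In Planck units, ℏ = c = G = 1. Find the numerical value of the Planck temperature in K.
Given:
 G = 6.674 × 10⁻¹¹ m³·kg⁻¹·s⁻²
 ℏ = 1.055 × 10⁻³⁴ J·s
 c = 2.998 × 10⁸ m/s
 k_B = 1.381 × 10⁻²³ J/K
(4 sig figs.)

From ℏ = c = G = 1 the temperature scale is T_P = √(ℏc⁵/G) / k_B.
  = √(3.828 × 10¹⁸) × 7.241 × 10²²
  = 1.417 × 10³² K

1.417 × 10³² K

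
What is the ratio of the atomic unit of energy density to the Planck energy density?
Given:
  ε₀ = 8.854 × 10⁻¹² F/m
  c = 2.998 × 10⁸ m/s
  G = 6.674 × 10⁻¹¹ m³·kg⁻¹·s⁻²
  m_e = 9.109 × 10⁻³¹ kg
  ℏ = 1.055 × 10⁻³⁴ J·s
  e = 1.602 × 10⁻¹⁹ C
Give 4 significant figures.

atomic unit of energy density: u_au = E_h/a₀³ = m_e⁴e¹⁰/((4πε₀)⁵ℏ⁸) = 2.929 × 10¹³ J/m³
Planck energy density: u_P = c⁷/(ℏG²) = 4.632 × 10¹¹³ J/m³
ratio = 2.929 × 10¹³ / 4.632 × 10¹¹³ = 6.323 × 10⁻¹⁰¹

6.323 × 10⁻¹⁰¹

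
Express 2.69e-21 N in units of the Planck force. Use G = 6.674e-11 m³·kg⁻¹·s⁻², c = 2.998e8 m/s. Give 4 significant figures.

2.222e-65

Planck force: F_P = c⁴/G = 1.210e44 N.
2.69e-21 / 1.210e44 = 2.222e-65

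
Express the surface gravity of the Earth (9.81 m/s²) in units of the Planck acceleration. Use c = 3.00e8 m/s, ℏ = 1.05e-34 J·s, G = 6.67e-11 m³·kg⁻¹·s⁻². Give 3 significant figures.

Planck acceleration: a_P = √(c⁷/(ℏG)) = 5.59e51 m/s².
9.81 / 5.59e51 = 1.76e-51

1.76e-51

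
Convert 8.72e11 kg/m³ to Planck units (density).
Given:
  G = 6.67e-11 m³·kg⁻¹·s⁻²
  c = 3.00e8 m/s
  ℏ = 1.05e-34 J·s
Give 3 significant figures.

1.68e-85

Planck density: ρ_P = c⁵/(ℏG²) = 5.20e96 kg/m³.
8.72e11 / 5.20e96 = 1.68e-85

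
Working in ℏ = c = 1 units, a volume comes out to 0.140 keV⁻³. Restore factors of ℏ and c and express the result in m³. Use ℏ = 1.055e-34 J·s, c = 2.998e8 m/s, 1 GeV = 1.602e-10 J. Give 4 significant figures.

1.077e-30 m³

Volume is [L]³ = [E]⁻³·(ℏc)³.
1 GeV⁻³ → (ℏc)³ × (1 GeV in J)⁻³ = 7.696e-48 m³.
Convert the energy scale: 0.140 keV⁻³ = 1.40e17 GeV⁻³.
Result: 1.40e17 × 7.696e-48 = 1.077e-30 m³.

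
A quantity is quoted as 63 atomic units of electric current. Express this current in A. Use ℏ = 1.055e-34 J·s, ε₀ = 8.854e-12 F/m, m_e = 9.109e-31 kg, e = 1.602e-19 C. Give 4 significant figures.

0.4166 A

One atomic unit of electric current: I_au = e E_h/ℏ = m_e e⁵/((4πε₀)²ℏ³) = 6.612e-3 A.
63 × 6.612e-3 A = 0.4166 A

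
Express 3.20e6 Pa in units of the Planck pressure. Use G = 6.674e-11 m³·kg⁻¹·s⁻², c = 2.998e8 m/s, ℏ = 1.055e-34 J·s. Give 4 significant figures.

Planck pressure: p_P = c⁷/(ℏG²) = 4.632e113 Pa.
3.20e6 / 4.632e113 = 6.908e-108

6.908e-108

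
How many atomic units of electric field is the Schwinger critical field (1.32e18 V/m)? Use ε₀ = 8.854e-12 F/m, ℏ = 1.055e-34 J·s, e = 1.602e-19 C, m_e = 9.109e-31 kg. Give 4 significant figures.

atomic unit of electric field: E_au = E_h/(e a₀) = m_e²e⁵/((4πε₀)³ℏ⁴) = 5.131e11 V/m.
1.32e18 / 5.131e11 = 2.573e6

2.573e6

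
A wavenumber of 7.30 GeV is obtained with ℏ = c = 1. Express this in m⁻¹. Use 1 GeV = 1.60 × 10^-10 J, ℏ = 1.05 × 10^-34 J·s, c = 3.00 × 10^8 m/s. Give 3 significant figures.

3.71 × 10^16 m⁻¹

Inverse length is [E]/(ℏc).
1 GeV → 1/(ℏc) × (1 GeV in J) = 5.08 × 10^15 m⁻¹.
Result: 7.30 × 5.08 × 10^15 = 3.71 × 10^16 m⁻¹.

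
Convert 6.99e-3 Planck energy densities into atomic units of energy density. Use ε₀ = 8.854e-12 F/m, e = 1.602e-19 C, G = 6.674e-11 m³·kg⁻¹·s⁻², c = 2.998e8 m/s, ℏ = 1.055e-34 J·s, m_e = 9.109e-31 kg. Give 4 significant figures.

Planck energy density: u_P = c⁷/(ℏG²) = 4.632e113 J/m³
atomic unit of energy density: u_au = E_h/a₀³ = m_e⁴e¹⁰/((4πε₀)⁵ℏ⁸) = 2.929e13 J/m³
6.99e-3 × 4.632e113 / 2.929e13 = 1.105e98

1.105e98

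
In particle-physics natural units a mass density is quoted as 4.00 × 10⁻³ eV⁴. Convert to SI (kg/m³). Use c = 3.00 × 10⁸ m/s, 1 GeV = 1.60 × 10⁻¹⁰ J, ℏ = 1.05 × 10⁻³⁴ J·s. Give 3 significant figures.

9.32 × 10⁻¹⁹ kg/m³

Mass density is [E]/(c²[L]³) = [E]⁴/(ℏ³c⁵).
1 GeV⁴ → 1/(ℏ³c⁵) × (1 GeV in J)⁴ = 2.33 × 10²⁰ kg/m³.
Convert the energy scale: 4.00 × 10⁻³ eV⁴ = 4.00 × 10⁻³⁹ GeV⁴.
Result: 4.00 × 10⁻³⁹ × 2.33 × 10²⁰ = 9.32 × 10⁻¹⁹ kg/m³.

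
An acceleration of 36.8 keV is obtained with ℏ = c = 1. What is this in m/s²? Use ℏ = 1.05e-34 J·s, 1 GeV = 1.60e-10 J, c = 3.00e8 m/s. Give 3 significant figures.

Acceleration is [L]/[T]² = c·[E]/ℏ.
1 GeV → c/ℏ × (1 GeV in J) = 4.57e32 m/s².
Convert the energy scale: 36.8 keV = 3.68e-5 GeV.
Result: 3.68e-5 × 4.57e32 = 1.68e28 m/s².

1.68e28 m/s²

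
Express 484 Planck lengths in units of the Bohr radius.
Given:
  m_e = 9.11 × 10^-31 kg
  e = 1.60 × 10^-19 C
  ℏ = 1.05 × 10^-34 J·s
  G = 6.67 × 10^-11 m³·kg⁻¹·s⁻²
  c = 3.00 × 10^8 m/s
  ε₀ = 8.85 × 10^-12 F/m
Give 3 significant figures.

Planck length: ℓ_P = √(ℏG/c³) = 1.61 × 10^-35 m
Bohr radius: a₀ = 4πε₀ℏ²/(m_e e²) = 5.26 × 10^-11 m
484 × 1.61 × 10^-35 / 5.26 × 10^-11 = 1.48 × 10^-22

1.48 × 10^-22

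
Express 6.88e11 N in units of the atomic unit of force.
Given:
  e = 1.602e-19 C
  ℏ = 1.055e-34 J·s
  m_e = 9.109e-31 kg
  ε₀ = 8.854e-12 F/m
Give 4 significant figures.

atomic unit of force: F_au = E_h/a₀ = m_e²e⁶/((4πε₀)³ℏ⁴) = 8.220e-8 N.
6.88e11 / 8.220e-8 = 8.370e18

8.370e18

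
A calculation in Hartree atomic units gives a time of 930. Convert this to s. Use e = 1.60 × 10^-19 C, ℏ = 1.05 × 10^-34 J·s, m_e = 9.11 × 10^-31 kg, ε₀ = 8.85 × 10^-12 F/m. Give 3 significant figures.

One atomic unit of time: τ_au = (4πε₀)²ℏ³/(m_e e⁴) = 2.40 × 10^-17 s.
930 × 2.40 × 10^-17 s = 2.23 × 10^-14 s

2.23 × 10^-14 s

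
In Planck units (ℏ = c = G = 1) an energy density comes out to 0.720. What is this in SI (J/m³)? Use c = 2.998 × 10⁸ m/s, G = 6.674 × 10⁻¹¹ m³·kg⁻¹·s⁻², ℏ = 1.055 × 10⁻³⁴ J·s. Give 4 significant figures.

One Planck energy density: u_P = c⁷/(ℏG²) = 4.632 × 10¹¹³ J/m³.
0.720 × 4.632 × 10¹¹³ J/m³ = 3.335 × 10¹¹³ J/m³

3.335 × 10¹¹³ J/m³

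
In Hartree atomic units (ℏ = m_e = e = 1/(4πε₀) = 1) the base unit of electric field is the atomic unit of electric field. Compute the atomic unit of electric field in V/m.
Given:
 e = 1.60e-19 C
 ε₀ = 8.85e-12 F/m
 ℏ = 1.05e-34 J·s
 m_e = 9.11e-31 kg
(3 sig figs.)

5.20e11 V/m

E_au = E_h/(e a₀) = m_e²e⁵/((4πε₀)³ℏ⁴)
E_h = 4.38e-18 J
a₀ = 5.26e-11 m
E_h/(e·a₀) = 5.20e11 V/m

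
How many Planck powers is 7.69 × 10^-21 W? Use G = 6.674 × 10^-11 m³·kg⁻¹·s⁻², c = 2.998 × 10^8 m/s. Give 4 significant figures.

Planck power: P_P = c⁵/G = 3.629 × 10^52 W.
7.69 × 10^-21 / 3.629 × 10^52 = 2.119 × 10^-73

2.119 × 10^-73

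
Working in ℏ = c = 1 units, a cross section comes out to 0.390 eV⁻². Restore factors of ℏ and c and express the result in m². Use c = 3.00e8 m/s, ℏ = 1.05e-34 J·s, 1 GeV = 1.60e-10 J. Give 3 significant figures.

1.51e-14 m²

Area is [L]² = [E]⁻²·(ℏc)²; restore (ℏc)².
1 GeV⁻² → (ℏc)² × (1 GeV in J)⁻² = 3.88e-32 m².
Convert the energy scale: 0.390 eV⁻² = 3.90e17 GeV⁻².
Result: 3.90e17 × 3.88e-32 = 1.51e-14 m².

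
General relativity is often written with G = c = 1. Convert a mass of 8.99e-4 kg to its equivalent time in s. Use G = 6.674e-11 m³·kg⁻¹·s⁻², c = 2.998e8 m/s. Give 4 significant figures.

2.227e-39 s

Mass → time via G/c³.
8.99e-4 kg × (G/c³) = 2.227e-39 s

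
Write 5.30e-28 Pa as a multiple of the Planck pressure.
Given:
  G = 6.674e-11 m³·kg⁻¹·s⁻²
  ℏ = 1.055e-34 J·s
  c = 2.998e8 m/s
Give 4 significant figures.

Planck pressure: p_P = c⁷/(ℏG²) = 4.632e113 Pa.
5.30e-28 / 4.632e113 = 1.144e-141

1.144e-141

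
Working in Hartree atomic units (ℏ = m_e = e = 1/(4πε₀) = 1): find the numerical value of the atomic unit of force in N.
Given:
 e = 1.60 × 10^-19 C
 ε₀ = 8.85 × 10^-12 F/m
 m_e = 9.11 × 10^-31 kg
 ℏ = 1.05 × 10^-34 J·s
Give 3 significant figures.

The unique combination of the constants set to 1 with dimensions of force is F_au = E_h/a₀ = m_e²e⁶/((4πε₀)³ℏ⁴).
E_h = 4.38 × 10^-18 J
a₀ = 5.26 × 10^-11 m
E_h/a₀ = 8.33 × 10^-8 N

8.33 × 10^-8 N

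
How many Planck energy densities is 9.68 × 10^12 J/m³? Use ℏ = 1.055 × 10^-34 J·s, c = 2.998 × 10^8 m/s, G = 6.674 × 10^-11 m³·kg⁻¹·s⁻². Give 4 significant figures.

Planck energy density: u_P = c⁷/(ℏG²) = 4.632 × 10^113 J/m³.
9.68 × 10^12 / 4.632 × 10^113 = 2.090 × 10^-101

2.090 × 10^-101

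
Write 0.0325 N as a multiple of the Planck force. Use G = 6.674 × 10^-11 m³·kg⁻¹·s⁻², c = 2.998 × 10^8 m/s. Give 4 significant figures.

2.685 × 10^-46

Planck force: F_P = c⁴/G = 1.210 × 10^44 N.
0.0325 / 1.210 × 10^44 = 2.685 × 10^-46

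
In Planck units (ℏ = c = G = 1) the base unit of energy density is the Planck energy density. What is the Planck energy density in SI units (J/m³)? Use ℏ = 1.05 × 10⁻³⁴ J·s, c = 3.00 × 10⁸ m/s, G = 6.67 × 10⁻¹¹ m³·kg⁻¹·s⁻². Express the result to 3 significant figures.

4.68 × 10¹¹³ J/m³

u_P = c⁷/(ℏG²)
  = 2.19 × 10⁵⁹ / 4.67 × 10⁻⁵⁵
  = 4.68 × 10¹¹³ J/m³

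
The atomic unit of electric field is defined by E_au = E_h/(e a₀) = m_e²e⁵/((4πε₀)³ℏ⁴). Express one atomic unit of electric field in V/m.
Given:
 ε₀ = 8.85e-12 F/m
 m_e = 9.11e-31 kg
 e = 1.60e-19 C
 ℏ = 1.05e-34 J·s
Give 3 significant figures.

E_au = E_h/(e a₀) = m_e²e⁵/((4πε₀)³ℏ⁴)
E_h = 4.38e-18 J
a₀ = 5.26e-11 m
E_h/(e·a₀) = 5.20e11 V/m

5.20e11 V/m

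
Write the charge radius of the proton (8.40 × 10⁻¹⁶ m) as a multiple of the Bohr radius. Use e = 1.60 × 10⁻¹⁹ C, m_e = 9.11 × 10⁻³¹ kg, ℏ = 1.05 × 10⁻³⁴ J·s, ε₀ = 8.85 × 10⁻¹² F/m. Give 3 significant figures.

Bohr radius: a₀ = 4πε₀ℏ²/(m_e e²) = 5.26 × 10⁻¹¹ m.
8.40 × 10⁻¹⁶ / 5.26 × 10⁻¹¹ = 1.60 × 10⁻⁵

1.60 × 10⁻⁵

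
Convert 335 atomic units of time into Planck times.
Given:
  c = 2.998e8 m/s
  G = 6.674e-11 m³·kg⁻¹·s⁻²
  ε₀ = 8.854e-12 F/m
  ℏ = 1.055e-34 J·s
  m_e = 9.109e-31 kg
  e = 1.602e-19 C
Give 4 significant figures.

atomic unit of time: τ_au = (4πε₀)²ℏ³/(m_e e⁴) = 2.423e-17 s
Planck time: t_P = √(ℏG/c⁵) = 5.392e-44 s
335 × 2.423e-17 / 5.392e-44 = 1.505e29

1.505e29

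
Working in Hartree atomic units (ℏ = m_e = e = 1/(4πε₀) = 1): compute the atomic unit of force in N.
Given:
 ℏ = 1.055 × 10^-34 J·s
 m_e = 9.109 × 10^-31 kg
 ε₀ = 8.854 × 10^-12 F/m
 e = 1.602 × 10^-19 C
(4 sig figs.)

8.220 × 10^-8 N

From ℏ = m_e = e = 1/(4πε₀) = 1 the force scale is F_au = E_h/a₀ = m_e²e⁶/((4πε₀)³ℏ⁴).
E_h = 4.354 × 10^-18 J
a₀ = 5.297 × 10^-11 m
E_h/a₀ = 8.220 × 10^-8 N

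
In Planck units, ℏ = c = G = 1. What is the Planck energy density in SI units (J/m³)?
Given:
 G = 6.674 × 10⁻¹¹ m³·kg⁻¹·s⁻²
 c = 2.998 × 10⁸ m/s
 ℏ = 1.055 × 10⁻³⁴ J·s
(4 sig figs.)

The unique combination of the constants set to 1 with dimensions of energy density is u_P = c⁷/(ℏG²).
  = 2.177 × 10⁵⁹ / 4.699 × 10⁻⁵⁵
  = 4.632 × 10¹¹³ J/m³

4.632 × 10¹¹³ J/m³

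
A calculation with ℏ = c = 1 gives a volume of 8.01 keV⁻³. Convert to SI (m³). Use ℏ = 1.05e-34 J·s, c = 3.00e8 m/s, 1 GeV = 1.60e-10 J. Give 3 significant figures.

Volume is [L]³ = [E]⁻³·(ℏc)³.
1 GeV⁻³ → (ℏc)³ × (1 GeV in J)⁻³ = 7.63e-48 m³.
Convert the energy scale: 8.01 keV⁻³ = 8.01e18 GeV⁻³.
Result: 8.01e18 × 7.63e-48 = 6.11e-29 m³.

6.11e-29 m³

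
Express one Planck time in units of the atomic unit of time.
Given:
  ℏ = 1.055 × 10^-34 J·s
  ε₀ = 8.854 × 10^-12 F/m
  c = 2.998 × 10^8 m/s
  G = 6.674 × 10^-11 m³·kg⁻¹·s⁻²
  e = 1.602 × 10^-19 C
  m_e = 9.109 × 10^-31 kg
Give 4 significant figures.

2.225 × 10^-27

Planck time: t_P = √(ℏG/c⁵) = 5.392 × 10^-44 s
atomic unit of time: τ_au = (4πε₀)²ℏ³/(m_e e⁴) = 2.423 × 10^-17 s
ratio = 5.392 × 10^-44 / 2.423 × 10^-17 = 2.225 × 10^-27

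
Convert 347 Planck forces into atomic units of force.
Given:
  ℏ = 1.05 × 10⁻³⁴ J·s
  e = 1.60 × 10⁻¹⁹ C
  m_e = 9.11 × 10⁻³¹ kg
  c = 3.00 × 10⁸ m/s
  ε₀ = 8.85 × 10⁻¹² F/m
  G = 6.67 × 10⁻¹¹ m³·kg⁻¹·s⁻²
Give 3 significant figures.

5.06 × 10⁵³

Planck force: F_P = c⁴/G = 1.21 × 10⁴⁴ N
atomic unit of force: F_au = E_h/a₀ = m_e²e⁶/((4πε₀)³ℏ⁴) = 8.33 × 10⁻⁸ N
347 × 1.21 × 10⁴⁴ / 8.33 × 10⁻⁸ = 5.06 × 10⁵³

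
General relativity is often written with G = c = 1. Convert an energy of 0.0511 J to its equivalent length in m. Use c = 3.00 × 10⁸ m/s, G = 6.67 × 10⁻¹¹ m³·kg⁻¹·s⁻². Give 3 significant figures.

Energy → length via G/c⁴.
0.0511 J × (G/c⁴) = 4.21 × 10⁻⁴⁶ m

4.21 × 10⁻⁴⁶ m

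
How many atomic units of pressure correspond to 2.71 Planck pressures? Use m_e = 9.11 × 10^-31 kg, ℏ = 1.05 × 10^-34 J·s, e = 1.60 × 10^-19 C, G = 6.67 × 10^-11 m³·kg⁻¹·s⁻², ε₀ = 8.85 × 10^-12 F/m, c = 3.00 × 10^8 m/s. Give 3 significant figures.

Planck pressure: p_P = c⁷/(ℏG²) = 4.68 × 10^113 Pa
atomic unit of pressure: P_au = E_h/a₀³ = m_e⁴e¹⁰/((4πε₀)⁵ℏ⁸) = 3.01 × 10^13 Pa
2.71 × 4.68 × 10^113 / 3.01 × 10^13 = 4.21 × 10^100

4.21 × 10^100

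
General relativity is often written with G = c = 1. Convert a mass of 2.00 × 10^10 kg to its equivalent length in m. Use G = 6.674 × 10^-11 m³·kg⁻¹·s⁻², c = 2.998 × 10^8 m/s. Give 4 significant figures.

In G = c = 1 units mass has dimensions of length; the conversion factor is G/c².
2.00 × 10^10 kg × (G/c²) = 1.485 × 10^-17 m

1.485 × 10^-17 m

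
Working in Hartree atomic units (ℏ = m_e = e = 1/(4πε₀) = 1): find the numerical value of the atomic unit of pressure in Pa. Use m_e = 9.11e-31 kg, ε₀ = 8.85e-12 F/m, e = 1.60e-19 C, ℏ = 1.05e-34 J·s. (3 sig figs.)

3.01e13 Pa

Dimensional analysis gives P_au = E_h/a₀³ = m_e⁴e¹⁰/((4πε₀)⁵ℏ⁸).
E_h = 4.38e-18 J
a₀ = 5.26e-11 m
E_h/a₀³ = 3.01e13 Pa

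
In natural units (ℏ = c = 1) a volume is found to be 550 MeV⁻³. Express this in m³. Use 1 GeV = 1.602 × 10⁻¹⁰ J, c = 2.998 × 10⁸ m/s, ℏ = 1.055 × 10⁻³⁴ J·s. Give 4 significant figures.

4.233 × 10⁻³⁶ m³

Volume is [L]³ = [E]⁻³·(ℏc)³.
1 GeV⁻³ → (ℏc)³ × (1 GeV in J)⁻³ = 7.696 × 10⁻⁴⁸ m³.
Convert the energy scale: 550 MeV⁻³ = 5.50 × 10¹¹ GeV⁻³.
Result: 5.50 × 10¹¹ × 7.696 × 10⁻⁴⁸ = 4.233 × 10⁻³⁶ m³.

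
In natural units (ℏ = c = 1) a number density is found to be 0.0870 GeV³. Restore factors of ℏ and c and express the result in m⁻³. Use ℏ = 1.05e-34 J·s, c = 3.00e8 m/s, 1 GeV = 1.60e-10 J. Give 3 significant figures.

Number density is [L]⁻³ = [E]³/(ℏc)³.
1 GeV³ → 1/(ℏc)³ × (1 GeV in J)³ = 1.31e47 m⁻³.
Result: 0.0870 × 1.31e47 = 1.14e46 m⁻³.

1.14e46 m⁻³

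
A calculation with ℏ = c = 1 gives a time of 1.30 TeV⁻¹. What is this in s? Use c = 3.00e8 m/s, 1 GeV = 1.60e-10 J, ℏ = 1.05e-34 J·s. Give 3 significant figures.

A time is [E]⁻¹ in ℏ=c=1; restore one factor of ℏ.
1 GeV⁻¹ → ℏ × (1 GeV in J)⁻¹ = 6.56e-25 s.
Convert the energy scale: 1.30 TeV⁻¹ = 1.30e-3 GeV⁻¹.
Result: 1.30e-3 × 6.56e-25 = 8.53e-28 s.

8.53e-28 s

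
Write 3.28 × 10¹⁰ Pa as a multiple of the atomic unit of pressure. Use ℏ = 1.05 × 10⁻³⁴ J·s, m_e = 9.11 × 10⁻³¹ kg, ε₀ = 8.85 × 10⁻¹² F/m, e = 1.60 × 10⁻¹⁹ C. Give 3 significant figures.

1.09 × 10⁻³

atomic unit of pressure: P_au = E_h/a₀³ = m_e⁴e¹⁰/((4πε₀)⁵ℏ⁸) = 3.01 × 10¹³ Pa.
3.28 × 10¹⁰ / 3.01 × 10¹³ = 1.09 × 10⁻³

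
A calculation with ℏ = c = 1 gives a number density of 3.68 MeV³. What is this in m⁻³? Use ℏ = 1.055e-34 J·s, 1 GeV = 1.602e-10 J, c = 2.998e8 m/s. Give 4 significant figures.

4.782e38 m⁻³

Number density is [L]⁻³ = [E]³/(ℏc)³.
1 GeV³ → 1/(ℏc)³ × (1 GeV in J)³ = 1.299e47 m⁻³.
Convert the energy scale: 3.68 MeV³ = 3.68e-9 GeV³.
Result: 3.68e-9 × 1.299e47 = 4.782e38 m⁻³.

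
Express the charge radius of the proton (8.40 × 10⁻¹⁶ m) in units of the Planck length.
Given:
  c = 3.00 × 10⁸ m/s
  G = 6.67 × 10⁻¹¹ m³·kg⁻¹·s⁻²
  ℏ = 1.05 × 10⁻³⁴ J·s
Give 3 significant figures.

Planck length: ℓ_P = √(ℏG/c³) = 1.61 × 10⁻³⁵ m.
8.40 × 10⁻¹⁶ / 1.61 × 10⁻³⁵ = 5.22 × 10¹⁹

5.22 × 10¹⁹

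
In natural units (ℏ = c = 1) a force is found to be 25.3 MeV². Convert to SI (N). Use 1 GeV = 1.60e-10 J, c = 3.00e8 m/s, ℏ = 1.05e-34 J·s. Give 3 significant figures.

Force is [E]/[L] = [E]²/(ℏc); restore (ℏc)⁻¹.
1 GeV² → 1/(ℏc) × (1 GeV in J)² = 8.13e5 N.
Convert the energy scale: 25.3 MeV² = 2.53e-5 GeV².
Result: 2.53e-5 × 8.13e5 = 20.6 N.

20.6 N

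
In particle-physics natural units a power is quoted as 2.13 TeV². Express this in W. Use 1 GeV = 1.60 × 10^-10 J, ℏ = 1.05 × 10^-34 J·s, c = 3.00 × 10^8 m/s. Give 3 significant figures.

Power is [E]/[T] = [E]²/ℏ.
1 GeV² → 1/ℏ × (1 GeV in J)² = 2.44 × 10^14 W.
Convert the energy scale: 2.13 TeV² = 2.13 × 10^6 GeV².
Result: 2.13 × 10^6 × 2.44 × 10^14 = 5.19 × 10^20 W.

5.19 × 10^20 W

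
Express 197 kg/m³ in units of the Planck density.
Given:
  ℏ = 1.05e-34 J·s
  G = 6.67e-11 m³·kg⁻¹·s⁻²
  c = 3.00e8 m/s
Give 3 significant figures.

3.79e-95

Planck density: ρ_P = c⁵/(ℏG²) = 5.20e96 kg/m³.
197 / 5.20e96 = 3.79e-95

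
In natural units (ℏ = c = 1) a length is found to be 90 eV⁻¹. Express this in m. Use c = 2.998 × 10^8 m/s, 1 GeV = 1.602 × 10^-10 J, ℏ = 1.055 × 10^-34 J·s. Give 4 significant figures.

A length is [E]⁻¹ in ℏ=c=1; restore one factor of ℏc.
1 GeV⁻¹ → ℏc × (1 GeV in J)⁻¹ = 1.974 × 10^-16 m.
Convert the energy scale: 90 eV⁻¹ = 9.00 × 10^10 GeV⁻¹.
Result: 9.00 × 10^10 × 1.974 × 10^-16 = 1.777 × 10^-5 m.

1.777 × 10^-5 m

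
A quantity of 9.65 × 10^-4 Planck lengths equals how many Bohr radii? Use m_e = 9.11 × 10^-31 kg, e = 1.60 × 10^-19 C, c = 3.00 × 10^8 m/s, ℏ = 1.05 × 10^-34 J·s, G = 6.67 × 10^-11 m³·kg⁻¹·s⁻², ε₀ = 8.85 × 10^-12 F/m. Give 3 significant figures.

2.96 × 10^-28

Planck length: ℓ_P = √(ℏG/c³) = 1.61 × 10^-35 m
Bohr radius: a₀ = 4πε₀ℏ²/(m_e e²) = 5.26 × 10^-11 m
9.65 × 10^-4 × 1.61 × 10^-35 / 5.26 × 10^-11 = 2.96 × 10^-28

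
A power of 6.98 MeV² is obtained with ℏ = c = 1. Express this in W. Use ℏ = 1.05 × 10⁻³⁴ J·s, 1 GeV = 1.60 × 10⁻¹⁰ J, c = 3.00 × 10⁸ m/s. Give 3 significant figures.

Power is [E]/[T] = [E]²/ℏ.
1 GeV² → 1/ℏ × (1 GeV in J)² = 2.44 × 10¹⁴ W.
Convert the energy scale: 6.98 MeV² = 6.98 × 10⁻⁶ GeV².
Result: 6.98 × 10⁻⁶ × 2.44 × 10¹⁴ = 1.70 × 10⁹ W.

1.70 × 10⁹ W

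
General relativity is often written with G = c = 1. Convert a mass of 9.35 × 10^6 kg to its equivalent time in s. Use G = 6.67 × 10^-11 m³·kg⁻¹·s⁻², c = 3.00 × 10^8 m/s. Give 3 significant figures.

2.31 × 10^-29 s

Mass → time via G/c³.
9.35 × 10^6 kg × (G/c³) = 2.31 × 10^-29 s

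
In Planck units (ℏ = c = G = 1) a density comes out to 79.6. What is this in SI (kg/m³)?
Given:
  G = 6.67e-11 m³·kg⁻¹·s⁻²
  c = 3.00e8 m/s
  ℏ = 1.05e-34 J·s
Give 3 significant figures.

4.14e98 kg/m³

One Planck density: ρ_P = c⁵/(ℏG²) = 5.20e96 kg/m³.
79.6 × 5.20e96 kg/m³ = 4.14e98 kg/m³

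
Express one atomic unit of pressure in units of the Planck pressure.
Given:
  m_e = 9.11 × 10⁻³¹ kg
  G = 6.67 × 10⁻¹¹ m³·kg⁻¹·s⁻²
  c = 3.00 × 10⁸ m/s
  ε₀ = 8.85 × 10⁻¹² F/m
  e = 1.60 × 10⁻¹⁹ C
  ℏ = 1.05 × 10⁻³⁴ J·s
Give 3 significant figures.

6.44 × 10⁻¹⁰¹

atomic unit of pressure: P_au = E_h/a₀³ = m_e⁴e¹⁰/((4πε₀)⁵ℏ⁸) = 3.01 × 10¹³ Pa
Planck pressure: p_P = c⁷/(ℏG²) = 4.68 × 10¹¹³ Pa
ratio = 3.01 × 10¹³ / 4.68 × 10¹¹³ = 6.44 × 10⁻¹⁰¹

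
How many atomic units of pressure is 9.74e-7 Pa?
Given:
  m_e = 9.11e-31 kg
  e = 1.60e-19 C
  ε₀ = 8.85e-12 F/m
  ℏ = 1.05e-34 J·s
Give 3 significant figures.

3.23e-20

atomic unit of pressure: P_au = E_h/a₀³ = m_e⁴e¹⁰/((4πε₀)⁵ℏ⁸) = 3.01e13 Pa.
9.74e-7 / 3.01e13 = 3.23e-20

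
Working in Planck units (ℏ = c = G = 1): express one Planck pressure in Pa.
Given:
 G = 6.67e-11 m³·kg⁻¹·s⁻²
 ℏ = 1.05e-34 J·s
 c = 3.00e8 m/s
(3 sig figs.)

4.68e113 Pa

From ℏ = c = G = 1 the pressure scale is p_P = c⁷/(ℏG²).
  = 2.19e59 / 4.67e-55
  = 4.68e113 Pa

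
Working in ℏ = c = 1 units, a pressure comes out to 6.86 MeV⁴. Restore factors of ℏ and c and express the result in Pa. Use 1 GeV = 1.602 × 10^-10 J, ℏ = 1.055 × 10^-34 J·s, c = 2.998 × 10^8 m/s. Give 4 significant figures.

Pressure is [E]/[L]³ = [E]⁴/(ℏc)³.
1 GeV⁴ → 1/(ℏc)³ × (1 GeV in J)⁴ = 2.082 × 10^37 Pa.
Convert the energy scale: 6.86 MeV⁴ = 6.86 × 10^-12 GeV⁴.
Result: 6.86 × 10^-12 × 2.082 × 10^37 = 1.428 × 10^26 Pa.

1.428 × 10^26 Pa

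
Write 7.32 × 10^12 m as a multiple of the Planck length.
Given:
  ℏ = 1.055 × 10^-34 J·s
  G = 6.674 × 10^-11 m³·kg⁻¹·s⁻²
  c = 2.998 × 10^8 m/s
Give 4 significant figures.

4.528 × 10^47

Planck length: ℓ_P = √(ℏG/c³) = 1.616 × 10^-35 m.
7.32 × 10^12 / 1.616 × 10^-35 = 4.528 × 10^47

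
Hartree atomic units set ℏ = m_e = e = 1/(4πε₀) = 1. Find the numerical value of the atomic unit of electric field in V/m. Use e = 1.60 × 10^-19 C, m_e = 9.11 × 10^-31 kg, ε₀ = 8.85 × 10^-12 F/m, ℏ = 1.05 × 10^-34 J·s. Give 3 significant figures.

5.20 × 10^11 V/m

From ℏ = m_e = e = 1/(4πε₀) = 1 the electric field scale is E_au = E_h/(e a₀) = m_e²e⁵/((4πε₀)³ℏ⁴).
E_h = 4.38 × 10^-18 J
a₀ = 5.26 × 10^-11 m
E_h/(e·a₀) = 5.20 × 10^11 V/m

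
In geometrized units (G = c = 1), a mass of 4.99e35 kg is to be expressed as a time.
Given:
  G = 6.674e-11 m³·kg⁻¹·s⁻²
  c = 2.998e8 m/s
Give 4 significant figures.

1.236 s

Mass → time via G/c³.
4.99e35 kg × (G/c³) = 1.236 s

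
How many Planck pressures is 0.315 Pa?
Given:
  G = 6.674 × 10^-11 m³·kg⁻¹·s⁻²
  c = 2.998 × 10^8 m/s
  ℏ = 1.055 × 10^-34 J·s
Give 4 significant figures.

Planck pressure: p_P = c⁷/(ℏG²) = 4.632 × 10^113 Pa.
0.315 / 4.632 × 10^113 = 6.800 × 10^-115

6.800 × 10^-115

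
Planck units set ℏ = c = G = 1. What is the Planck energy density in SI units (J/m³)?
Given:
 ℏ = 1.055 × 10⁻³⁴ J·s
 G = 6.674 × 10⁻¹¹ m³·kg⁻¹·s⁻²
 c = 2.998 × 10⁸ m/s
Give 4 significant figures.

4.632 × 10¹¹³ J/m³

The unique combination of the constants set to 1 with dimensions of energy density is u_P = c⁷/(ℏG²).
  = 2.177 × 10⁵⁹ / 4.699 × 10⁻⁵⁵
  = 4.632 × 10¹¹³ J/m³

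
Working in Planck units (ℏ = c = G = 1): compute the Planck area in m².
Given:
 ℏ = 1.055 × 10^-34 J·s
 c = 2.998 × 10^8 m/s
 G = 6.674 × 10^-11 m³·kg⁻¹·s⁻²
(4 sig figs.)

The unique combination of the constants set to 1 with dimensions of area is A_P = ℏG/c³.
  = 7.041 × 10^-45 / 2.695 × 10^25
  = 2.613 × 10^-70 m²

2.613 × 10^-70 m²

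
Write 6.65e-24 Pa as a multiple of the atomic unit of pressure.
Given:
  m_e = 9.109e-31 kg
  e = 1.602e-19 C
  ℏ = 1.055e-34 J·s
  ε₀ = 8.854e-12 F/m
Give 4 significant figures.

atomic unit of pressure: P_au = E_h/a₀³ = m_e⁴e¹⁰/((4πε₀)⁵ℏ⁸) = 2.929e13 Pa.
6.65e-24 / 2.929e13 = 2.270e-37

2.270e-37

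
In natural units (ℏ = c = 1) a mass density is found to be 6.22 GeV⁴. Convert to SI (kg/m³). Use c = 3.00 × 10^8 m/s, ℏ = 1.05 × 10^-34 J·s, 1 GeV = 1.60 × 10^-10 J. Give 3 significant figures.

Mass density is [E]/(c²[L]³) = [E]⁴/(ℏ³c⁵).
1 GeV⁴ → 1/(ℏ³c⁵) × (1 GeV in J)⁴ = 2.33 × 10^20 kg/m³.
Result: 6.22 × 2.33 × 10^20 = 1.45 × 10^21 kg/m³.

1.45 × 10^21 kg/m³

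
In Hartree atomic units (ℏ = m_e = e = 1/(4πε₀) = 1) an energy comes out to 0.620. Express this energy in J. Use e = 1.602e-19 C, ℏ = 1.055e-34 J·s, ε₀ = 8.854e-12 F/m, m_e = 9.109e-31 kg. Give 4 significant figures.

2.700e-18 J

One hartree: E_h = m_e e⁴/(4πε₀ℏ)² = 4.354e-18 J.
0.620 × 4.354e-18 J = 2.700e-18 J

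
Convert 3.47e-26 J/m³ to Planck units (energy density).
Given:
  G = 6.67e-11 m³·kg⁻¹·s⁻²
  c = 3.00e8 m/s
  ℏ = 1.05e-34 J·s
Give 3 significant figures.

Planck energy density: u_P = c⁷/(ℏG²) = 4.68e113 J/m³.
3.47e-26 / 4.68e113 = 7.41e-140

7.41e-140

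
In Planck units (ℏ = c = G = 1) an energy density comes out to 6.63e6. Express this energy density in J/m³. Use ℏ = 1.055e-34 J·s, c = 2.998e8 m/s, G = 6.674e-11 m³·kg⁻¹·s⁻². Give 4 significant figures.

One Planck energy density: u_P = c⁷/(ℏG²) = 4.632e113 J/m³.
6.63e6 × 4.632e113 J/m³ = 3.071e120 J/m³

3.071e120 J/m³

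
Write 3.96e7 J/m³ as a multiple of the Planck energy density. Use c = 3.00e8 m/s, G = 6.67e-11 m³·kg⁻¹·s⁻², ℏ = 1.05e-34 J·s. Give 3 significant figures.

Planck energy density: u_P = c⁷/(ℏG²) = 4.68e113 J/m³.
3.96e7 / 4.68e113 = 8.46e-107

8.46e-107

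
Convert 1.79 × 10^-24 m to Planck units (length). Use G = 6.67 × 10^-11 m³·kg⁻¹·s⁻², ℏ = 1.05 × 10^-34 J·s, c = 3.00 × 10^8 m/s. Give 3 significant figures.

Planck length: ℓ_P = √(ℏG/c³) = 1.61 × 10^-35 m.
1.79 × 10^-24 / 1.61 × 10^-35 = 1.11 × 10^11

1.11 × 10^11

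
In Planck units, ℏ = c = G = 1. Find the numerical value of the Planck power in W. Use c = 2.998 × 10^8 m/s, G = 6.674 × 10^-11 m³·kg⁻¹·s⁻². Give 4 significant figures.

3.629 × 10^52 W

From ℏ = c = G = 1 the power scale is P_P = c⁵/G.
  = 2.422 × 10^42 / 6.674 × 10^-11
  = 3.629 × 10^52 W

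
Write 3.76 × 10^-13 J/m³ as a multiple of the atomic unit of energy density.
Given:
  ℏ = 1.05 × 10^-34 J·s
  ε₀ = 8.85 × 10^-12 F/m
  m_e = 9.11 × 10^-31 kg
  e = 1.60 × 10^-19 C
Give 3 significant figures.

1.25 × 10^-26

atomic unit of energy density: u_au = E_h/a₀³ = m_e⁴e¹⁰/((4πε₀)⁵ℏ⁸) = 3.01 × 10^13 J/m³.
3.76 × 10^-13 / 3.01 × 10^13 = 1.25 × 10^-26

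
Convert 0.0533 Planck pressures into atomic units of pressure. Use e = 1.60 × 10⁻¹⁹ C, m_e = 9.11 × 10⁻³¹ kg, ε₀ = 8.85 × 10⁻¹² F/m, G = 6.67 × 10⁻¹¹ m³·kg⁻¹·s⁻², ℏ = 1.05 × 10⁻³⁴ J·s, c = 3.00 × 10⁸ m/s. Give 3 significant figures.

8.28 × 10⁹⁸

Planck pressure: p_P = c⁷/(ℏG²) = 4.68 × 10¹¹³ Pa
atomic unit of pressure: P_au = E_h/a₀³ = m_e⁴e¹⁰/((4πε₀)⁵ℏ⁸) = 3.01 × 10¹³ Pa
0.0533 × 4.68 × 10¹¹³ / 3.01 × 10¹³ = 8.28 × 10⁹⁸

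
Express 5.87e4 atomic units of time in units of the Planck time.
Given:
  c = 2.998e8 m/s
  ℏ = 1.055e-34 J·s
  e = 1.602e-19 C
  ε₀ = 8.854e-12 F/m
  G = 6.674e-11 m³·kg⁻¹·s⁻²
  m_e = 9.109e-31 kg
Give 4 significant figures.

2.638e31

atomic unit of time: τ_au = (4πε₀)²ℏ³/(m_e e⁴) = 2.423e-17 s
Planck time: t_P = √(ℏG/c⁵) = 5.392e-44 s
5.87e4 × 2.423e-17 / 5.392e-44 = 2.638e31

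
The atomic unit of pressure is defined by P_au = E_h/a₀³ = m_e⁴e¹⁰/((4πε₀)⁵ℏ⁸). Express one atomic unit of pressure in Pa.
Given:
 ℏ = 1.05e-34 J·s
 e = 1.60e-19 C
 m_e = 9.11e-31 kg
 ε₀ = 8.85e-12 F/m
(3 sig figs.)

3.01e13 Pa

P_au = E_h/a₀³ = m_e⁴e¹⁰/((4πε₀)⁵ℏ⁸)
E_h = 4.38e-18 J
a₀ = 5.26e-11 m
E_h/a₀³ = 3.01e13 Pa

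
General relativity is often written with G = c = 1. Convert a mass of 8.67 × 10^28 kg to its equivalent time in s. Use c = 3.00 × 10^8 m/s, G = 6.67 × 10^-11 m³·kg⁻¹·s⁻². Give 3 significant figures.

Mass → time via G/c³.
8.67 × 10^28 kg × (G/c³) = 2.14 × 10^-7 s

2.14 × 10^-7 s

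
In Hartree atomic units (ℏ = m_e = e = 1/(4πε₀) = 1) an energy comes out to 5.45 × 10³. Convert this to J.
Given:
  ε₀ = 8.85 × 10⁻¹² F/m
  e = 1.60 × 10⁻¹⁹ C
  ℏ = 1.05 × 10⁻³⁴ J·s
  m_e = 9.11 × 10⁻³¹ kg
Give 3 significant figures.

2.39 × 10⁻¹⁴ J

One hartree: E_h = m_e e⁴/(4πε₀ℏ)² = 4.38 × 10⁻¹⁸ J.
5.45 × 10³ × 4.38 × 10⁻¹⁸ J = 2.39 × 10⁻¹⁴ J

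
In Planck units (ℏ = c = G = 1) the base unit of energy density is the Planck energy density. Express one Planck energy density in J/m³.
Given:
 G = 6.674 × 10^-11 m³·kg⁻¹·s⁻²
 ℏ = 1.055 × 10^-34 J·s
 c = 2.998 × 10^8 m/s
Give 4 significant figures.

u_P = c⁷/(ℏG²)
  = 2.177 × 10^59 / 4.699 × 10^-55
  = 4.632 × 10^113 J/m³

4.632 × 10^113 J/m³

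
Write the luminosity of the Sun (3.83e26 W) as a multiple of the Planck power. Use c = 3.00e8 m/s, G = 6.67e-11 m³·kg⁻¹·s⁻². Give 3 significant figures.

Planck power: P_P = c⁵/G = 3.64e52 W.
3.83e26 / 3.64e52 = 1.05e-26

1.05e-26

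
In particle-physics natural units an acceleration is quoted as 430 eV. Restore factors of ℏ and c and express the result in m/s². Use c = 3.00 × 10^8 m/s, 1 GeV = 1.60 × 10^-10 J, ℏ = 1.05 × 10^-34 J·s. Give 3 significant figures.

Acceleration is [L]/[T]² = c·[E]/ℏ.
1 GeV → c/ℏ × (1 GeV in J) = 4.57 × 10^32 m/s².
Convert the energy scale: 430 eV = 4.30 × 10^-7 GeV.
Result: 4.30 × 10^-7 × 4.57 × 10^32 = 1.97 × 10^26 m/s².

1.97 × 10^26 m/s²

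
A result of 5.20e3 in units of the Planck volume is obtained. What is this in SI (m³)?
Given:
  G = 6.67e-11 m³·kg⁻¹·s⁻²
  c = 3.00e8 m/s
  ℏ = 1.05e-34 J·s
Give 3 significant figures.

2.17e-101 m³

One Planck volume: V_P = (ℏG/c³)^(3/2) = 4.18e-105 m³.
5.20e3 × 4.18e-105 m³ = 2.17e-101 m³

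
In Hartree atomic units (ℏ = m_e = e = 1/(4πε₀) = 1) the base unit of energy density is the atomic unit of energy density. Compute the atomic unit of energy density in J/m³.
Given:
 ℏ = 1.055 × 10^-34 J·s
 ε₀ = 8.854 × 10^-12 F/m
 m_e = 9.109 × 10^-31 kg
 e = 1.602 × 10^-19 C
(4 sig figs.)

2.929 × 10^13 J/m³

u_au = E_h/a₀³ = m_e⁴e¹⁰/((4πε₀)⁵ℏ⁸)
E_h = 4.354 × 10^-18 J
a₀ = 5.297 × 10^-11 m
E_h/a₀³ = 2.929 × 10^13 J/m³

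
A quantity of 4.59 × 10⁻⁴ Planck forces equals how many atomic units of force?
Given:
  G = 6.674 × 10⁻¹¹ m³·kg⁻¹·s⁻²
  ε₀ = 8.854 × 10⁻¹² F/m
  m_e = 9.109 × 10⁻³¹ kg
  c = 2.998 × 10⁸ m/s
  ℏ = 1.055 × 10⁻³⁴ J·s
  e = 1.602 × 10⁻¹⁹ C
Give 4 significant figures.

6.759 × 10⁴⁷

Planck force: F_P = c⁴/G = 1.210 × 10⁴⁴ N
atomic unit of force: F_au = E_h/a₀ = m_e²e⁶/((4πε₀)³ℏ⁴) = 8.220 × 10⁻⁸ N
4.59 × 10⁻⁴ × 1.210 × 10⁴⁴ / 8.220 × 10⁻⁸ = 6.759 × 10⁴⁷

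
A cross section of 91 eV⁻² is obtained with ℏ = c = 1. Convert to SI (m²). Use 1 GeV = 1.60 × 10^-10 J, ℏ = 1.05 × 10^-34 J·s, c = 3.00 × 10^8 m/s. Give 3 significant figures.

Area is [L]² = [E]⁻²·(ℏc)²; restore (ℏc)².
1 GeV⁻² → (ℏc)² × (1 GeV in J)⁻² = 3.88 × 10^-32 m².
Convert the energy scale: 91 eV⁻² = 9.10 × 10^19 GeV⁻².
Result: 9.10 × 10^19 × 3.88 × 10^-32 = 3.53 × 10^-12 m².

3.53 × 10^-12 m²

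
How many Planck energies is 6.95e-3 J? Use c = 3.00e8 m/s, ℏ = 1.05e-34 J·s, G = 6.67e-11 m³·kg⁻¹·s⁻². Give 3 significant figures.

3.55e-12

Planck energy: E_P = √(ℏc⁵/G) = 1.96e9 J.
6.95e-3 / 1.96e9 = 3.55e-12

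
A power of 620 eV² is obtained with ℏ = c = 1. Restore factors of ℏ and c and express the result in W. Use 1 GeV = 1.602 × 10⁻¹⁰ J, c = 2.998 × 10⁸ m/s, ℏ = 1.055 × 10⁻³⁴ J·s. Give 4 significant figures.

Power is [E]/[T] = [E]²/ℏ.
1 GeV² → 1/ℏ × (1 GeV in J)² = 2.433 × 10¹⁴ W.
Convert the energy scale: 620 eV² = 6.20 × 10⁻¹⁶ GeV².
Result: 6.20 × 10⁻¹⁶ × 2.433 × 10¹⁴ = 0.1508 W.

0.1508 W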